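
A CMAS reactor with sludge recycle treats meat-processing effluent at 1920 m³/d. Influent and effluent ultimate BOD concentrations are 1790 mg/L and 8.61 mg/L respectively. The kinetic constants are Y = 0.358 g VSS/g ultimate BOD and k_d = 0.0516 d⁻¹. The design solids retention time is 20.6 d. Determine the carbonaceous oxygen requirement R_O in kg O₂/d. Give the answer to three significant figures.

The observed yield is Y_obs = Y/(1 + k_d·θ_c) = 0.358 / (1 + 0.0516 × 20.6) = 0.358 / 2.063 = 0.1735 g VSS per g ultimate BOD removed.
Mass of ultimate BOD removed per day: Q(S₀ − S) = 1920 × 1781 g/m³ = 3420 kg/d.
Biomass synthesised: P_X = Y_obs × 3420 = 593.5 kg VSS/d.
R_O = Q·ΔS − 1.42 P_X = 3420 − 842.8 = 2577 kg O₂/d.

R_O ≈ 2580 kg O₂/d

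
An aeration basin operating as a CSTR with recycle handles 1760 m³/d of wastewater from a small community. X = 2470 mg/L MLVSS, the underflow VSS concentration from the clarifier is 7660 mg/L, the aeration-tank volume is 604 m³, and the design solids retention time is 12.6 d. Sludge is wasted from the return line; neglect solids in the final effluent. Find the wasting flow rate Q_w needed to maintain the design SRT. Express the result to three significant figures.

Q_w ≈ 15.5 m³/d

Q_w = (V·X)/(θ_c X_r) = 604.0 × 2470 / (12.6 × 7660) = 15.46 m³/d.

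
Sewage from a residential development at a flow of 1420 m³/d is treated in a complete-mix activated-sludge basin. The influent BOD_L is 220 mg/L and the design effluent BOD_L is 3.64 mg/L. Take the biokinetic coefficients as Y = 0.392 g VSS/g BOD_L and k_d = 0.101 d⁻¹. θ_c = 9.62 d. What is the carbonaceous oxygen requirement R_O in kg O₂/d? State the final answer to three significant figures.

R_O ≈ 220 kg O₂/d

Y_obs = Y / (1 + k_d θ_c) = 0.392 / (1 + 0.101 × 9.62) = 0.392 / 1.972 = 0.1988.
Mass of BOD_L removed per day: Q(S₀ − S) = 1420 × 216.4 g/m³ = 307.2 kg/d.
Net sludge production P_X = 0.1988 × 307.2 = 61.08 kg VSS/d.
Carbonaceous O₂ demand = substrate oxidised − cell-mass equivalent = 307.2 − 1.42 × 61.08 = 220.5 kg O₂/d.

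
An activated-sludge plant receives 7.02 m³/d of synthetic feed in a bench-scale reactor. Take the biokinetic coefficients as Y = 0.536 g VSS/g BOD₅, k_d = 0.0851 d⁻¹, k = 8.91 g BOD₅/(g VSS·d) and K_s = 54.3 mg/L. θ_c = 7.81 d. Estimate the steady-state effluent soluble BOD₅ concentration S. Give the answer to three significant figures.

From the Monod/SRT balance for a CMAS, S = K_s·(1+k_d θ_c)/[θ_c·(Y k − k_d) − 1] = 54.3 × (1 + 0.0851 × 7.81) / [7.81 × (0.536 × 8.91 − 0.0851) − 1] = 90.39 / 35.63 = 2.537 mg/L.

S ≈ 2.54 mg/L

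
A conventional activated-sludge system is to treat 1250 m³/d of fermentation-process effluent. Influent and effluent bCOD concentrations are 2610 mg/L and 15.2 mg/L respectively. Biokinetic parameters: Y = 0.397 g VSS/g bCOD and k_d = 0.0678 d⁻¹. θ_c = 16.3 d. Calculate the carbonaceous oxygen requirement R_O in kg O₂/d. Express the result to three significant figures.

R_O ≈ 2370 kg O₂/d

Correct the yield for decay: Y_obs = Y/(1 + k_d θ_c) = 0.397 / (1 + 0.0678 × 16.3) = 0.397 / 2.105 = 0.1886.
ΔS = 2610 − 15.2 = 2595 mg/L, so the substrate removal rate is 1250 × 2595/1000 = 3244 kg bCOD/d.
Net sludge production P_X = 0.1886 × 3244 = 611.7 kg VSS/d.
R_O = Q·(S₀ − S) − 1.42·P_X = 3244 − 1.42 × 611.7 = 2375 kg O₂/d.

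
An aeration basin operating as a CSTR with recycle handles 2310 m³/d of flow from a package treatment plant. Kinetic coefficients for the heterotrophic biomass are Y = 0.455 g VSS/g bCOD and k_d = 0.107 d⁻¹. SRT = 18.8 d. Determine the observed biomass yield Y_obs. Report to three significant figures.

Y_obs ≈ 0.151 g VSS/g bCOD

The observed yield is Y_obs = Y/(1 + k_d·θ_c) = 0.455 / (1 + 0.107 × 18.8) = 0.455 / 3.012 = 0.1511 g VSS per g bCOD removed.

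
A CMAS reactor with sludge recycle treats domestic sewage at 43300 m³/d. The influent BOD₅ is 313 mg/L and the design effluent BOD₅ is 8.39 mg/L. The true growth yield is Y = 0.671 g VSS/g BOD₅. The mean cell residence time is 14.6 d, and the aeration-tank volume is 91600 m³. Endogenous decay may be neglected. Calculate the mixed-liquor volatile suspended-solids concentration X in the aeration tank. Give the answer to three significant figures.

From V·X = Y·Q·(S₀ − S)·θ_c (decay neglected): X = 0.671 × 43300 × (313 − 8.39) × 14.6 / 91600 = 1411 mg/L.

X ≈ 1410 mg/L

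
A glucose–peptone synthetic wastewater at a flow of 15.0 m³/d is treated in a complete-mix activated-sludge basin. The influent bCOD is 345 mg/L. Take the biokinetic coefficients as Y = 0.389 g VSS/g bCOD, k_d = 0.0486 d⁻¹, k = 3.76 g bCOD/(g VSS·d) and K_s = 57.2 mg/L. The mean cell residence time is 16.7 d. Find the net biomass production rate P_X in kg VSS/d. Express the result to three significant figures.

For a completely mixed reactor with recycle the Lawrence–McCarty relation gives S = K_s·(1 + k_d·θ_c) / [θ_c·(Y·k − k_d) − 1] = 57.2 × (1 + 0.0486 × 16.7) / [16.7 × (0.389 × 3.76 − 0.0486) − 1] = 103.6 / 22.61 = 4.582 mg/L.
The observed yield is Y_obs = Y/(1 + k_d·θ_c) = 0.389 / (1 + 0.0486 × 16.7) = 0.389 / 1.812 = 0.2147 g VSS per g bCOD removed.
Q·(S₀ − S) = 15.0 × (345 − 4.58) × 10⁻³ = 5.106 kg/d removed.
Net biomass production P_X = Y_obs × Q·(S₀ − S) = 0.2147 × 5.106 = 1.096 kg VSS/d.

P_X ≈ 1.10 kg VSS/d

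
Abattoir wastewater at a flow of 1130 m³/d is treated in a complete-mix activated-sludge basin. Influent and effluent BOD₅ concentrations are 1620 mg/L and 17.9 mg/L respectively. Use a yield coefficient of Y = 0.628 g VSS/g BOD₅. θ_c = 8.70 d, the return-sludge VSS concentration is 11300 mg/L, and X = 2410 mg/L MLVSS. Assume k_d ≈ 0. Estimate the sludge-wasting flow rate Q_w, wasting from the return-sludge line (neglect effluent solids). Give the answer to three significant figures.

Q_w ≈ 101 m³/d

With k_d = 0 the design equation reduces to V = Y Q (S₀−S) θ_c / X = 0.628 × 1130 × (1620 − 17.9) × 8.70 / 2410 = 4104 m³.
Wasting from the return line (neglecting effluent solids): Q_w = V·X / (θ_c·X_r) = 4104 × 2410 / (8.70 × 11300) = 100.6 m³/d.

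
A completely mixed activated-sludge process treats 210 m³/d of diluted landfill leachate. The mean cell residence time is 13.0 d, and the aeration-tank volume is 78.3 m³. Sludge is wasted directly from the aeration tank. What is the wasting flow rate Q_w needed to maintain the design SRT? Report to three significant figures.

With mixed-liquor wasting, θ_c = V/Q_w, so Q_w = V/θ_c = 78.30/13.0 = 6.023 m³/d.

Q_w ≈ 6.02 m³/d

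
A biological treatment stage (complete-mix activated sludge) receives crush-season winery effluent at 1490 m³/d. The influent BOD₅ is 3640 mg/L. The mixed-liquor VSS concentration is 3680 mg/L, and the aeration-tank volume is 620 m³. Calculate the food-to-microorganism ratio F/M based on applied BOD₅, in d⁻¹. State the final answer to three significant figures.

F/M ≈ 2.38 d⁻¹

Food-to-microorganism ratio F/M = Q S₀ / (V X) = 1490 × 3640 / (620.0 × 3680) = 2.377 d⁻¹.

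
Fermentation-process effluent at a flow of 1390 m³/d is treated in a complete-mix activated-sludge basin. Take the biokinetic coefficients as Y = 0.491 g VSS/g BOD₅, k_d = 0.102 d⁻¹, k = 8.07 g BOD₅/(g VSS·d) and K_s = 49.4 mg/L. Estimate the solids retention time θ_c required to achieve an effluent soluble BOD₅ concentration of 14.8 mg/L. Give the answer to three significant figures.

θ_c ≈ 1.23 d

At the target effluent, Y k S/(K_s+S) = 0.491×8.07×14.8/64.20 = 0.9134 d⁻¹.
θ_c = 1/(μ − k_d) = 1/(0.9134 − 0.102) = 1/0.8114 = 1.232 d.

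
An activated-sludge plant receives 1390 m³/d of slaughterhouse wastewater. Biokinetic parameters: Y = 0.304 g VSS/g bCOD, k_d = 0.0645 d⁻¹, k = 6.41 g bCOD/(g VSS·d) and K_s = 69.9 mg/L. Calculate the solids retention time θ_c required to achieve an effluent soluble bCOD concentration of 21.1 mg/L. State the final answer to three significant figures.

From 1/θ_c = Y·k·S/(K_s + S) − k_d: Y·k·S/(K_s+S) = 0.304 × 6.41 × 21.1 / (69.9 + 21.1) = 0.4518 d⁻¹.
1/θ_c = 0.4518 − 0.0645 = 0.3873 d⁻¹, so θ_c = 2.582 d.

θ_c ≈ 2.58 d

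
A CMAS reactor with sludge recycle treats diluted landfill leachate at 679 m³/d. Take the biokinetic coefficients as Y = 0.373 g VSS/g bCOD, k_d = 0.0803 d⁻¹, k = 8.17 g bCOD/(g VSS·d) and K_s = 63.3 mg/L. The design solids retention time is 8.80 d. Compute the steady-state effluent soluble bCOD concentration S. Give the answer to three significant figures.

From the Monod/SRT balance for a CMAS, S = K_s·(1+k_d θ_c)/[θ_c·(Y k − k_d) − 1] = 63.3 × (1 + 0.0803 × 8.80) / [8.80 × (0.373 × 8.17 − 0.0803) − 1] = 108.0 / 25.11 = 4.302 mg/L.

S ≈ 4.30 mg/L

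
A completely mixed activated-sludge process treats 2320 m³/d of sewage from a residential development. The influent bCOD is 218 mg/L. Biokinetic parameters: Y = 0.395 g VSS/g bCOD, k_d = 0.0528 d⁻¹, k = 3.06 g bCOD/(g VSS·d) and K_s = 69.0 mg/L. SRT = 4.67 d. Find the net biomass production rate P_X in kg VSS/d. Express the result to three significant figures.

P_X ≈ 146 kg VSS/d

For a completely mixed reactor with recycle the Lawrence–McCarty relation gives S = K_s·(1 + k_d·θ_c) / [θ_c·(Y·k − k_d) − 1] = 69.0 × (1 + 0.0528 × 4.67) / [4.67 × (0.395 × 3.06 − 0.0528) − 1] = 86.01 / 4.398 = 19.56 mg/L.
Y_obs = Y / (1 + k_d θ_c) = 0.395 / (1 + 0.0528 × 4.67) = 0.395 / 1.247 = 0.3169.
Mass of bCOD removed per day: Q(S₀ − S) = 2320 × 198.4 g/m³ = 460.3 kg/d.
Biomass produced: P_X = Y_obs·Q·ΔS = 0.3169 × 460.3 ≈ 145.9 kg VSS/d.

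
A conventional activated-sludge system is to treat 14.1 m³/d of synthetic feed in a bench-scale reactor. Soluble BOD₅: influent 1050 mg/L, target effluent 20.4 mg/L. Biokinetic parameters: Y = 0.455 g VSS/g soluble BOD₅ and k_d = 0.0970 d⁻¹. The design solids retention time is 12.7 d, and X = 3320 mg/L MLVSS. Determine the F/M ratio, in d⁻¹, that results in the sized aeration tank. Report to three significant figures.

From the SRT design equation V = Y Q (S₀−S) θ_c / [X (1 + k_d θ_c)] = 0.455 × 14.1 × (1050 − 20.4) × 12.7 / [3320 × (1 + 0.0970 × 12.7)] = 8.39×10^4 / 7410 = 11.32 m³.
Food-to-microorganism ratio F/M = Q S₀ / (V X) = 14.1 × 1050 / (11.32 × 3320) = 0.3939 d⁻¹.

F/M ≈ 0.394 d⁻¹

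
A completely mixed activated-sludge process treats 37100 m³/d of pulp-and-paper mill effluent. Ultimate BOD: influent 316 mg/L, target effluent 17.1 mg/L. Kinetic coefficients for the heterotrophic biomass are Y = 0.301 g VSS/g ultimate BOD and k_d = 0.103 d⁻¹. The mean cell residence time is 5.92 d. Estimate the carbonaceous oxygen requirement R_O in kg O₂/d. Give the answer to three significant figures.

R_O ≈ 8140 kg O₂/d

Y_obs = Y / (1 + k_d θ_c) = 0.301 / (1 + 0.103 × 5.92) = 0.301 / 1.610 = 0.1870.
Q·(S₀ − S) = 37100 × (316 − 17.1) × 10⁻³ = 11089 kg/d removed.
P_X = Y_obs·Q·(S₀ − S) = 0.1870 × 11089 = 2074 kg VSS/d.
Carbonaceous O₂ demand = substrate oxidised − cell-mass equivalent = 11089 − 1.42 × 2074 = 8145 kg O₂/d.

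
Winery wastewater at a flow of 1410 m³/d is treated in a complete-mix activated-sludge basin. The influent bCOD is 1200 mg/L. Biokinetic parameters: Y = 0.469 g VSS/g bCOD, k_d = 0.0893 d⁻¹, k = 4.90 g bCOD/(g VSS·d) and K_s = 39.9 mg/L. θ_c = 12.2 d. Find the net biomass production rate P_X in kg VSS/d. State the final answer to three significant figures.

From the Monod/SRT balance for a CMAS, S = K_s·(1+k_d θ_c)/[θ_c·(Y k − k_d) − 1] = 39.9 × (1 + 0.0893 × 12.2) / [12.2 × (0.469 × 4.90 − 0.0893) − 1] = 83.37 / 25.95 = 3.213 mg/L.
Observed yield with endogenous decay: Y_obs = Y / (1 + k_d·θ_c) = 0.469 / (1 + 0.0893 × 12.2) = 0.469 / 2.089 = 0.2245 g VSS/g bCOD.
Q·(S₀ − S) = 1410 × (1200 − 3.21) × 10⁻³ = 1687 kg/d removed.
Net biomass production P_X = Y_obs × Q·(S₀ − S) = 0.2245 × 1687 = 378.8 kg VSS/d.

P_X ≈ 379 kg VSS/d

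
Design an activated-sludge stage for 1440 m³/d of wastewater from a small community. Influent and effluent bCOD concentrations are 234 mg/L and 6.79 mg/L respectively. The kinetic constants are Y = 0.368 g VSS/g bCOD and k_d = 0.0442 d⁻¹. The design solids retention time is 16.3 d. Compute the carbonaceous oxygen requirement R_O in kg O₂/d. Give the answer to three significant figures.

Correct the yield for decay: Y_obs = Y/(1 + k_d θ_c) = 0.368 / (1 + 0.0442 × 16.3) = 0.368 / 1.720 = 0.2139.
ΔS = 234 − 6.79 = 227.2 mg/L, so the substrate removal rate is 1440 × 227.2/1000 = 327.2 kg bCOD/d.
P_X = Y_obs·Q·(S₀ − S) = 0.2139 × 327.2 = 69.98 kg VSS/d.
Carbonaceous O₂ demand = substrate oxidised − cell-mass equivalent = 327.2 − 1.42 × 69.98 = 227.8 kg O₂/d.

R_O ≈ 228 kg O₂/d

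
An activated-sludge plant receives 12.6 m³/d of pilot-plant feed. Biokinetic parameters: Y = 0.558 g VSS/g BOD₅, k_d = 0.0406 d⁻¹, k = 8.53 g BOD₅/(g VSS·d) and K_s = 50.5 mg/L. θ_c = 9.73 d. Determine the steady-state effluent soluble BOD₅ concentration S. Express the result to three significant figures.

S ≈ 1.57 mg/L

From the Monod/SRT balance for a CMAS, S = K_s·(1+k_d θ_c)/[θ_c·(Y k − k_d) − 1] = 50.5 × (1 + 0.0406 × 9.73) / [9.73 × (0.558 × 8.53 − 0.0406) − 1] = 70.45 / 44.92 = 1.568 mg/L.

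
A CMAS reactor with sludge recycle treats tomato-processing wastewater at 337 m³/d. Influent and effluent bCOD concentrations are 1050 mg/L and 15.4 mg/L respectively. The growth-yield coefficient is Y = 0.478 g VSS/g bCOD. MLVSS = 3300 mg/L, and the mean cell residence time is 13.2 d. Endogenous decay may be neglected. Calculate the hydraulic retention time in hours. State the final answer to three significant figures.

V·X = Y·Q·ΔS·θ_c gives V = 0.478 × 337 × (1050 − 15.4) × 13.2 / 3300 = 666.6 m³.
HRT = V/Q = 666.6 m³ / 337 m³·d⁻¹ = 1.978 d × 24 = 47.48 h.

τ ≈ 47.5 h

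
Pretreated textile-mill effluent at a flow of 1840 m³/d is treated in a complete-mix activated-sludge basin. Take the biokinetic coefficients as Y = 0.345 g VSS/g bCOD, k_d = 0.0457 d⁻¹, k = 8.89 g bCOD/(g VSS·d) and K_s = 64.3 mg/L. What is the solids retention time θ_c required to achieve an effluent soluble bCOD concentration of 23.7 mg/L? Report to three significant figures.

θ_c ≈ 1.28 d

From 1/θ_c = Y·k·S/(K_s + S) − k_d: Y·k·S/(K_s+S) = 0.345 × 8.89 × 23.7 / (64.3 + 23.7) = 0.8260 d⁻¹.
Then 1/θ_c = μ − k_d = 0.8260 − 0.0457 = 0.7803 d⁻¹, giving θ_c = 1.282 d.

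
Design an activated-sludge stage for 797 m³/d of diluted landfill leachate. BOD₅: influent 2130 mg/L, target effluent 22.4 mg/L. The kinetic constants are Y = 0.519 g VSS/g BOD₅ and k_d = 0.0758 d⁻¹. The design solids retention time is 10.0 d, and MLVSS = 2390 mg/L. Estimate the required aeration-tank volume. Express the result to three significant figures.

V ≈ 2070 m³

Steady-state biomass mass balance: V·X·(1 + k_d·θ_c) = Y·Q·(S₀ − S)·θ_c, so V = 0.519 × 797 × (2130 − 22.4) × 10.0 / [2390 × (1 + 0.0758 × 10.0)] = 8.72×10^6 / 4202 = 2075 m³.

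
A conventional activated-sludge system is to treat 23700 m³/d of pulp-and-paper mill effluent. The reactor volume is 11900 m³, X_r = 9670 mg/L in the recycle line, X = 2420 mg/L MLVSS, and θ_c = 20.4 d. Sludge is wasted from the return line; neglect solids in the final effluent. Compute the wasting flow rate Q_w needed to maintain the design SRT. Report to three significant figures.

Q_w = (V·X)/(θ_c X_r) = 11900 × 2420 / (20.4 × 9670) = 146.0 m³/d.

Q_w ≈ 146 m³/d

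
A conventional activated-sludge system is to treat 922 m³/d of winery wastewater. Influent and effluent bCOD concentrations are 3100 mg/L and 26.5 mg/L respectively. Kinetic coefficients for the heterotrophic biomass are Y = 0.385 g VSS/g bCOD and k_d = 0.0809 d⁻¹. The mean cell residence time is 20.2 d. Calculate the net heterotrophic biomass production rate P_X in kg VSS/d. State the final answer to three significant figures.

The observed yield is Y_obs = Y/(1 + k_d·θ_c) = 0.385 / (1 + 0.0809 × 20.2) = 0.385 / 2.634 = 0.1462 g VSS per g bCOD removed.
ΔS = 3100 − 26.5 = 3074 mg/L, so the substrate removal rate is 922 × 3074/1000 = 2834 kg bCOD/d.
Biomass produced: P_X = Y_obs·Q·ΔS = 0.1462 × 2834 ≈ 414.2 kg VSS/d.

P_X ≈ 414 kg VSS/d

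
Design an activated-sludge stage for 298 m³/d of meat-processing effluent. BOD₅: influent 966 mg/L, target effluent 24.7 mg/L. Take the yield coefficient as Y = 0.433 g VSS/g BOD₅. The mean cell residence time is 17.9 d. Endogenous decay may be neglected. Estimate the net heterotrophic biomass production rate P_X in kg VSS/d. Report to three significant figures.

With endogenous decay neglected, the observed yield equals the true yield: Y_obs = Y = 0.433 g VSS/g BOD₅.
Mass of BOD₅ removed per day: Q(S₀ − S) = 298 × 941.3 g/m³ = 280.5 kg/d.
Biomass produced: P_X = Y_obs·Q·ΔS = 0.4330 × 280.5 ≈ 121.5 kg VSS/d.

P_X ≈ 121 kg VSS/d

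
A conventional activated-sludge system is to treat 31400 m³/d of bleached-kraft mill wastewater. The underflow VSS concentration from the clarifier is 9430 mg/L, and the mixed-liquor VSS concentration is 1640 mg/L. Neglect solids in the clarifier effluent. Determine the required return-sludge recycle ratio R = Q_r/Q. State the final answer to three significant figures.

R = Q_r/Q = X/(X_r − X) = 1640 / (9430 − 1640) = 0.2105.

R ≈ 0.211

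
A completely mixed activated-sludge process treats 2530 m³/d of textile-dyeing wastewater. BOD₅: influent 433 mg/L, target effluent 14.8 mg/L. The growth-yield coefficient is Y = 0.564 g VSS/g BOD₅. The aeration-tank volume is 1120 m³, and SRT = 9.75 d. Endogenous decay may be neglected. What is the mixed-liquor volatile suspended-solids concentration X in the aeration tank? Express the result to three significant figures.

X ≈ 5190 mg/L

X = Y·Q·ΔS·θ_c / V = 0.564 × 2530 × (433 − 14.8) × 9.75 / 1120 = 5195 mg/L.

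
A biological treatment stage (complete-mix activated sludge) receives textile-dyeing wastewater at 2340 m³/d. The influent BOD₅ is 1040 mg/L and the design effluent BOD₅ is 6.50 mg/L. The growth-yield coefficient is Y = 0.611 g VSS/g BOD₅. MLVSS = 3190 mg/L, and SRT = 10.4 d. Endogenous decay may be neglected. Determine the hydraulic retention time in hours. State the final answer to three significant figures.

V·X = Y·Q·ΔS·θ_c gives V = 0.611 × 2340 × (1040 − 6.50) × 10.4 / 3190 = 4817 m³.
τ = V/Q = 4817/2340 = 2.059 d, or 49.41 h.

τ ≈ 49.4 h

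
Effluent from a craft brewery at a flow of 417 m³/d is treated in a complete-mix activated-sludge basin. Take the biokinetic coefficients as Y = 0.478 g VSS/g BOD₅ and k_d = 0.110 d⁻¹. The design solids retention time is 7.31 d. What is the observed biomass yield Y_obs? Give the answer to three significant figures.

Y_obs ≈ 0.265 g VSS/g BOD₅

Y_obs = Y / (1 + k_d θ_c) = 0.478 / (1 + 0.110 × 7.31) = 0.478 / 1.804 = 0.2650.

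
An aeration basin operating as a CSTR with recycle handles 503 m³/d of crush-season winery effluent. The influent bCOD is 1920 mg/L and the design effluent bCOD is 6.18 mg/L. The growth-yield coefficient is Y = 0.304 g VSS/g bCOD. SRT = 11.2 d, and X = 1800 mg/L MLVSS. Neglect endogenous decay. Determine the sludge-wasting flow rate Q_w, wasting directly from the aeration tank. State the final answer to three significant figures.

Biomass mass balance (decay neglected): V·X = Y·Q·(S₀ − S)·θ_c, so V = 0.304 × 503 × (1920 − 6.18) × 11.2 / 1800 = 1821 m³.
For wasting at MLVSS concentration, Q_w = V/θ_c = 1821/11.2 = 162.6 m³/d.

Q_w ≈ 163 m³/d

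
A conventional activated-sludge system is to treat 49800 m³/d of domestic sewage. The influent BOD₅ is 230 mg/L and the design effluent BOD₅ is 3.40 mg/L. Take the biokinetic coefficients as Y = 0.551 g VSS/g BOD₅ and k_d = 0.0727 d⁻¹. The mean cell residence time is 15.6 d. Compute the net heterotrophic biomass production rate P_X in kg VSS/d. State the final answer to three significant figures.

P_X ≈ 2910 kg VSS/d

The observed yield is Y_obs = Y/(1 + k_d·θ_c) = 0.551 / (1 + 0.0727 × 15.6) = 0.551 / 2.134 = 0.2582 g VSS per g BOD₅ removed.
Substrate removed = Q·(S₀ − S) = 49800 m³/d × (230 − 3.40) g/m³ = 1.13×10^7 g/d = 11285 kg/d.
Biomass produced: P_X = Y_obs·Q·ΔS = 0.2582 × 11285 ≈ 2914 kg VSS/d.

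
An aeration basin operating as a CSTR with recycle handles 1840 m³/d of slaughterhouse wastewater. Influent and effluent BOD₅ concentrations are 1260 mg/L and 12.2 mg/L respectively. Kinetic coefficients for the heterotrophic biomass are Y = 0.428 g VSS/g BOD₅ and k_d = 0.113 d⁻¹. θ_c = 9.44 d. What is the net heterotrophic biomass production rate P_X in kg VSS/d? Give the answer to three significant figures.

The observed yield is Y_obs = Y/(1 + k_d·θ_c) = 0.428 / (1 + 0.113 × 9.44) = 0.428 / 2.067 = 0.2071 g VSS per g BOD₅ removed.
Mass of BOD₅ removed per day: Q(S₀ − S) = 1840 × 1248 g/m³ = 2296 kg/d.
P_X = Y_obs · Q(S₀ − S) = 0.2071 × 2296 = 475.5 kg VSS/d.

P_X ≈ 475 kg VSS/d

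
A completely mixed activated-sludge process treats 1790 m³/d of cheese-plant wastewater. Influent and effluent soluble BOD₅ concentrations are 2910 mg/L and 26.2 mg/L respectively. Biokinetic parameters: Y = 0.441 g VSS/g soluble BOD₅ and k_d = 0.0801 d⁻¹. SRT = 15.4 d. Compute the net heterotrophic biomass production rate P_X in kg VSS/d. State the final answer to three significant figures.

P_X ≈ 1020 kg VSS/d

Observed yield with endogenous decay: Y_obs = Y / (1 + k_d·θ_c) = 0.441 / (1 + 0.0801 × 15.4) = 0.441 / 2.234 = 0.1974 g VSS/g soluble BOD₅.
Mass of soluble BOD₅ removed per day: Q(S₀ − S) = 1790 × 2884 g/m³ = 5162 kg/d.
Biomass produced: P_X = Y_obs·Q·ΔS = 0.1974 × 5162 ≈ 1019 kg VSS/d.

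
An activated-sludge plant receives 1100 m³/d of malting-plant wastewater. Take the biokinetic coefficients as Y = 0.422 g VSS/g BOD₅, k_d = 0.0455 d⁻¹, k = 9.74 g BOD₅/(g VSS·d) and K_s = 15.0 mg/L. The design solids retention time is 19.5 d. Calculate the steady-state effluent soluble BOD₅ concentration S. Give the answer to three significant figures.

From the Monod/SRT balance for a CMAS, S = K_s·(1+k_d θ_c)/[θ_c·(Y k − k_d) − 1] = 15.0 × (1 + 0.0455 × 19.5) / [19.5 × (0.422 × 9.74 − 0.0455) − 1] = 28.31 / 78.26 = 0.3617 mg/L.

S ≈ 0.362 mg/L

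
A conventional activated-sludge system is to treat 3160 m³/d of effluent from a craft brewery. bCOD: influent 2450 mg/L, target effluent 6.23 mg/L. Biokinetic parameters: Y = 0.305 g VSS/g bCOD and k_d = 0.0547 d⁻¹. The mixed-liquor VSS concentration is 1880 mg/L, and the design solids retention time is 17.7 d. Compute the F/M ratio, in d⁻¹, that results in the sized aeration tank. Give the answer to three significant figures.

F/M ≈ 0.366 d⁻¹

From the SRT design equation V = Y Q (S₀−S) θ_c / [X (1 + k_d θ_c)] = 0.305 × 3160 × (2450 − 6.23) × 17.7 / [1880 × (1 + 0.0547 × 17.7)] = 4.17×10^7 / 3700 = 11267 m³.
F/M = Q·S₀ / (V·X) = 3160 × 2450 / (11267 × 1880) = 0.3655 g bCOD·(g VSS·d)⁻¹.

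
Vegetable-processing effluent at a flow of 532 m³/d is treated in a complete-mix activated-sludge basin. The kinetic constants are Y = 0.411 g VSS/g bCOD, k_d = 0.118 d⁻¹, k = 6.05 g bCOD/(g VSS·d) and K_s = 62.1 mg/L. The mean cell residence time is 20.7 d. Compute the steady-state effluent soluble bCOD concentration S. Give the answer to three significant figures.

S ≈ 4.45 mg/L

From the Monod/SRT balance for a CMAS, S = K_s·(1+k_d θ_c)/[θ_c·(Y k − k_d) − 1] = 62.1 × (1 + 0.118 × 20.7) / [20.7 × (0.411 × 6.05 − 0.118) − 1] = 213.8 / 48.03 = 4.451 mg/L.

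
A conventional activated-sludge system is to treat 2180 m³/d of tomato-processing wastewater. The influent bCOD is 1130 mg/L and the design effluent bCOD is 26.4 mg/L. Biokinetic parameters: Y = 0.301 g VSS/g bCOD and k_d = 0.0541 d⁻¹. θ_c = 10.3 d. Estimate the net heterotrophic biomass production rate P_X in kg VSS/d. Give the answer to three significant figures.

P_X ≈ 465 kg VSS/d

Correct the yield for decay: Y_obs = Y/(1 + k_d θ_c) = 0.301 / (1 + 0.0541 × 10.3) = 0.301 / 1.557 = 0.1933.
Q·(S₀ − S) = 2180 × (1130 − 26.4) × 10⁻³ = 2406 kg/d removed.
Biomass produced: P_X = Y_obs·Q·ΔS = 0.1933 × 2406 ≈ 465.0 kg VSS/d.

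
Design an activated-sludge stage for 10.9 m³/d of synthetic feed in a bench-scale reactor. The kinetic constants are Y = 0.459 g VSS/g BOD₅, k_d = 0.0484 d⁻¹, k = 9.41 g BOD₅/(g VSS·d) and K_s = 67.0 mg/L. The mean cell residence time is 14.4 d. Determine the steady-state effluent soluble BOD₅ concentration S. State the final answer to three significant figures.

For a completely mixed reactor with recycle the Lawrence–McCarty relation gives S = K_s·(1 + k_d·θ_c) / [θ_c·(Y·k − k_d) − 1] = 67.0 × (1 + 0.0484 × 14.4) / [14.4 × (0.459 × 9.41 − 0.0484) − 1] = 113.7 / 60.50 = 1.879 mg/L.

S ≈ 1.88 mg/L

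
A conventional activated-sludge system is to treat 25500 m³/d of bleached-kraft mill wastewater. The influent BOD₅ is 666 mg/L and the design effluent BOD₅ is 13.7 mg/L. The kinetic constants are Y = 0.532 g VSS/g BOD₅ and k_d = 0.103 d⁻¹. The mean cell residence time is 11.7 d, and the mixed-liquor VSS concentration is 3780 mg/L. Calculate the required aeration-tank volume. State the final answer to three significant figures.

V ≈ 12400 m³

Steady-state biomass mass balance: V·X·(1 + k_d·θ_c) = Y·Q·(S₀ − S)·θ_c, so V = 0.532 × 25500 × (666 − 13.7) × 11.7 / [3780 × (1 + 0.103 × 11.7)] = 1.04×10^8 / 8335 = 12421 m³.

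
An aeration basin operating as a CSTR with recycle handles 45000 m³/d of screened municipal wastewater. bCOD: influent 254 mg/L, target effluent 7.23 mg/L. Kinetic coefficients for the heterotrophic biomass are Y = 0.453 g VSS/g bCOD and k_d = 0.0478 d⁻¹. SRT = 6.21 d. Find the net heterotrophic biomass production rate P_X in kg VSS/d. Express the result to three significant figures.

Correct the yield for decay: Y_obs = Y/(1 + k_d θ_c) = 0.453 / (1 + 0.0478 × 6.21) = 0.453 / 1.297 = 0.3493.
ΔS = 254 − 7.23 = 246.8 mg/L, so the substrate removal rate is 45000 × 246.8/1000 = 11105 kg bCOD/d.
So the net sludge growth is P_X = 0.3493 × 11105 = 3879 kg VSS/d.

P_X ≈ 3880 kg VSS/d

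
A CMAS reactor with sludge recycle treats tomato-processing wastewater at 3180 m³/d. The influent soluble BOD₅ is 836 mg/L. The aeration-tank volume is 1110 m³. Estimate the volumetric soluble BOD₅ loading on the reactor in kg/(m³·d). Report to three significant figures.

Applied soluble BOD₅ load per unit volume = Q·S₀/V = (3180 × 836/1000)/1110 = 2.395 kg soluble BOD₅·m⁻³·d⁻¹.

L_v ≈ 2.40 kg soluble BOD₅/(m³·d)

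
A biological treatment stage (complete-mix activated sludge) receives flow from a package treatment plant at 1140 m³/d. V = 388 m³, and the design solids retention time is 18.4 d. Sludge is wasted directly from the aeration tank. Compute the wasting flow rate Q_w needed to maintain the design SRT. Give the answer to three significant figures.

Q_w ≈ 21.1 m³/d

Wasting from the aeration tank: Q_w = V / θ_c = 388.0 / 18.4 = 21.09 m³/d.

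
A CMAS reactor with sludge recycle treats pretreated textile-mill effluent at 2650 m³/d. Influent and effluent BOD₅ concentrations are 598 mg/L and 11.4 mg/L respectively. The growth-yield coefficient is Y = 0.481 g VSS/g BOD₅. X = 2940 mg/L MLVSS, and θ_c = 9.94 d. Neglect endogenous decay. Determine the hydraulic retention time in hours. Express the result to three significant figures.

With k_d = 0 the design equation reduces to V = Y Q (S₀−S) θ_c / X = 0.481 × 2650 × (598 − 11.4) × 9.94 / 2940 = 2528 m³.
HRT = V/Q = 2528 m³ / 2650 m³·d⁻¹ = 0.9540 d × 24 = 22.89 h.

τ ≈ 22.9 h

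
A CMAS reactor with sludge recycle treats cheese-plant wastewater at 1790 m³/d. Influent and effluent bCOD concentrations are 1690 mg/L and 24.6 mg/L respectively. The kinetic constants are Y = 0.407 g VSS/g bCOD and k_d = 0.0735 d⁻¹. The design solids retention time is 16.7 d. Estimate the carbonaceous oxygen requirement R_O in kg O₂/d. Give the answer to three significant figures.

Correct the yield for decay: Y_obs = Y/(1 + k_d θ_c) = 0.407 / (1 + 0.0735 × 16.7) = 0.407 / 2.227 = 0.1827.
Mass of bCOD removed per day: Q(S₀ − S) = 1790 × 1665 g/m³ = 2981 kg/d.
Net sludge production P_X = 0.1827 × 2981 = 544.7 kg VSS/d.
Carbonaceous O₂ demand = substrate oxidised − cell-mass equivalent = 2981 − 1.42 × 544.7 = 2208 kg O₂/d.

R_O ≈ 2210 kg O₂/d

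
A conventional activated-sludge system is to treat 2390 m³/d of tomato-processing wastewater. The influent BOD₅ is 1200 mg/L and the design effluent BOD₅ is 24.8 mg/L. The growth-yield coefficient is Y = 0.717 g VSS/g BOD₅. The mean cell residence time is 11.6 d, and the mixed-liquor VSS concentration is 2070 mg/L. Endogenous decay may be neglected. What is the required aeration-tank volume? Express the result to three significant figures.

Biomass mass balance (decay neglected): V·X = Y·Q·(S₀ − S)·θ_c, so V = 0.717 × 2390 × (1200 − 24.8) × 11.6 / 2070 = 11285 m³.

V ≈ 11300 m³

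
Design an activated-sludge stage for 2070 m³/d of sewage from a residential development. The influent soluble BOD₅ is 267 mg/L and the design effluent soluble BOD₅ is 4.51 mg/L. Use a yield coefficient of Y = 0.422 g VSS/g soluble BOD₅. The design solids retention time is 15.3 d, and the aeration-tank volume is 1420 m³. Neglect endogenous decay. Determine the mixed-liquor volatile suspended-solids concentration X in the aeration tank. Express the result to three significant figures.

X ≈ 2470 mg/L

Without decay, X = Y Q (S₀−S) θ_c / V = 0.422 × 2070 × (267 − 4.51) × 15.3 / 1420 = 2471 mg/L.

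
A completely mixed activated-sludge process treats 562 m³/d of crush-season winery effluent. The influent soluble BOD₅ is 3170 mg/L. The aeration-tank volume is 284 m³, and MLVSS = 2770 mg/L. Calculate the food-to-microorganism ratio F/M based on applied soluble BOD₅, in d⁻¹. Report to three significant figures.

Food-to-microorganism ratio F/M = Q S₀ / (V X) = 562 × 3170 / (284.0 × 2770) = 2.265 d⁻¹.

F/M ≈ 2.26 d⁻¹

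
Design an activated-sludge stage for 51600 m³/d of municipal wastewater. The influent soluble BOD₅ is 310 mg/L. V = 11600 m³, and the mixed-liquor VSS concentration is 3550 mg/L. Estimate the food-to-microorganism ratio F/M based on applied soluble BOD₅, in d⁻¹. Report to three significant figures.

F/M = applied load / biomass = Q·S₀/(V·X) = 51600 × 310 / (11600 × 3550) = 0.3884 d⁻¹.

F/M ≈ 0.388 d⁻¹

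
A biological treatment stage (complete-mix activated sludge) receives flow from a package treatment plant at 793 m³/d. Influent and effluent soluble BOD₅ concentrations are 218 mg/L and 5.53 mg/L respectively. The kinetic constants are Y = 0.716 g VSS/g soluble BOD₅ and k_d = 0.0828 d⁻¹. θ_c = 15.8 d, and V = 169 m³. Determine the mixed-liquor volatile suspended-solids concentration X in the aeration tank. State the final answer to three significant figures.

From V·X·(1 + k_d·θ_c) = Y·Q·(S₀ − S)·θ_c: X = 0.716 × 793 × (218 − 5.53) × 15.8 / [169 × (1 + 0.0828 × 15.8)] = 4886 mg/L.

X ≈ 4890 mg/L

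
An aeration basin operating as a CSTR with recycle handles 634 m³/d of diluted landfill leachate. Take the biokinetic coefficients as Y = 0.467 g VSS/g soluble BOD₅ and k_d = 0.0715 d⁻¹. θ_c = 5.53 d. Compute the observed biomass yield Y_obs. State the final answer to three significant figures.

Y_obs = Y / (1 + k_d θ_c) = 0.467 / (1 + 0.0715 × 5.53) = 0.467 / 1.395 = 0.3347.

Y_obs ≈ 0.335 g VSS/g soluble BOD₅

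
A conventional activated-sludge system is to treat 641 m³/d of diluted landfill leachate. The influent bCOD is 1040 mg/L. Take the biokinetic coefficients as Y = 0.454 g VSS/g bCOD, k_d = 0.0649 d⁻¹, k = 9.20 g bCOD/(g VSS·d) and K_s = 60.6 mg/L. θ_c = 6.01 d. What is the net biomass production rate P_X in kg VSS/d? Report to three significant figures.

From the Monod/SRT balance for a CMAS, S = K_s·(1+k_d θ_c)/[θ_c·(Y k − k_d) − 1] = 60.6 × (1 + 0.0649 × 6.01) / [6.01 × (0.454 × 9.20 − 0.0649) − 1] = 84.24 / 23.71 = 3.552 mg/L.
The observed yield is Y_obs = Y/(1 + k_d·θ_c) = 0.454 / (1 + 0.0649 × 6.01) = 0.454 / 1.390 = 0.3266 g VSS per g bCOD removed.
Mass of bCOD removed per day: Q(S₀ − S) = 641 × 1036 g/m³ = 664.4 kg/d.
P_X = Y_obs · Q(S₀ − S) = 0.3266 × 664.4 = 217.0 kg VSS/d.

P_X ≈ 217 kg VSS/d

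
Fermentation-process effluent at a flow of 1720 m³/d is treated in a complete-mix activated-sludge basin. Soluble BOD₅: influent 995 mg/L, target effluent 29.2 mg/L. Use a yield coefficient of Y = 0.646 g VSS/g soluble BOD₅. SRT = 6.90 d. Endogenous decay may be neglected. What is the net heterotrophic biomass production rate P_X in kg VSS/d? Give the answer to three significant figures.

Since k_d ≈ 0, Y_obs = Y = 0.646 g VSS/g soluble BOD₅.
Substrate removed = Q·(S₀ − S) = 1720 m³/d × (995 − 29.2) g/m³ = 1.66×10^6 g/d = 1661 kg/d.
Net biomass production P_X = Y_obs × Q·(S₀ − S) = 0.6460 × 1661 = 1073 kg VSS/d.

P_X ≈ 1070 kg VSS/d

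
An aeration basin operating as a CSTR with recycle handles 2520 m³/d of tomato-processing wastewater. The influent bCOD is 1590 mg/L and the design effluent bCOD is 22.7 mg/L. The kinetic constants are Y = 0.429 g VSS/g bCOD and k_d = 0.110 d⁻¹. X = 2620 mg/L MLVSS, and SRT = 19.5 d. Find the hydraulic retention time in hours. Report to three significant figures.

From the SRT design equation V = Y Q (S₀−S) θ_c / [X (1 + k_d θ_c)] = 0.429 × 2520 × (1590 − 22.7) × 19.5 / [2620 × (1 + 0.110 × 19.5)] = 3.3×10^7 / 8240 = 4010 m³.
τ = V/Q = 4010/2520 = 1.591 d, or 38.19 h.

τ ≈ 38.2 h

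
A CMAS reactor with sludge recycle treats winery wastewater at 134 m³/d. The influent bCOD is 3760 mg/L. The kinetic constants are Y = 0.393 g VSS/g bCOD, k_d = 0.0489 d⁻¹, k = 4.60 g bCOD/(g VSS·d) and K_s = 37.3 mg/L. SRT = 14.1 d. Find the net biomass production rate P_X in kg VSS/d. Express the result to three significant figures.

From the Monod/SRT balance for a CMAS, S = K_s·(1+k_d θ_c)/[θ_c·(Y k − k_d) − 1] = 37.3 × (1 + 0.0489 × 14.1) / [14.1 × (0.393 × 4.60 − 0.0489) − 1] = 63.02 / 23.80 = 2.648 mg/L.
The observed yield is Y_obs = Y/(1 + k_d·θ_c) = 0.393 / (1 + 0.0489 × 14.1) = 0.393 / 1.689 = 0.2326 g VSS per g bCOD removed.
Substrate removed = Q·(S₀ − S) = 134 m³/d × (3760 − 2.65) g/m³ = 5.03×10^5 g/d = 503.5 kg/d.
Net biomass production P_X = Y_obs × Q·(S₀ − S) = 0.2326 × 503.5 = 117.1 kg VSS/d.

P_X ≈ 117 kg VSS/d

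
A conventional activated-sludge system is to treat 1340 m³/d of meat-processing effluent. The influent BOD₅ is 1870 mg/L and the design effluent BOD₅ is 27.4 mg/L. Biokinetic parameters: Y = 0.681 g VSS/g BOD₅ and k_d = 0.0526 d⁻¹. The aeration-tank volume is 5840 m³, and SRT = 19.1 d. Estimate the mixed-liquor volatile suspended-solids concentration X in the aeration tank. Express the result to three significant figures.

X = Y·Q·ΔS·θ_c / [V·(1 + k_d θ_c)] = 0.681 × 1340 × (1870 − 27.4) × 19.1 / [5840 × (1 + 0.0526 × 19.1)] = 2743 mg/L.

X ≈ 2740 mg/L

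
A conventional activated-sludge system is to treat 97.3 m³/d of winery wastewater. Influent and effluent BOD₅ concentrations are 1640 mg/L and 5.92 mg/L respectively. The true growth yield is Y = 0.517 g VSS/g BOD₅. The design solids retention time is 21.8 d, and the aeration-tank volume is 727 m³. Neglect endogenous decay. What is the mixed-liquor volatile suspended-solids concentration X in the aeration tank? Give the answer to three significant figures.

X ≈ 2460 mg/L

From V·X = Y·Q·(S₀ − S)·θ_c (decay neglected): X = 0.517 × 97.3 × (1640 − 5.92) × 21.8 / 727 = 2465 mg/L.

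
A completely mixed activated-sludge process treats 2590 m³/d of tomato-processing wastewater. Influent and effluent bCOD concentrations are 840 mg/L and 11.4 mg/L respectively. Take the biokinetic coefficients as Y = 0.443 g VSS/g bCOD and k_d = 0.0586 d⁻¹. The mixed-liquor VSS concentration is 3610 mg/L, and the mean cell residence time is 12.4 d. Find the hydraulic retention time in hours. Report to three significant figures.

Rearranging the biomass balance for a CMAS with decay, V = Y·Q·ΔS·θ_c / [X·(1+k_d θ_c)] = 0.443 × 2590 × (840 − 11.4) × 12.4 / [3610 × (1 + 0.0586 × 12.4)] = 1.18×10^7 / 6233 = 1891 m³.
HRT = V/Q = 1891 m³ / 2590 m³·d⁻¹ = 0.7302 d × 24 = 17.53 h.

τ ≈ 17.5 h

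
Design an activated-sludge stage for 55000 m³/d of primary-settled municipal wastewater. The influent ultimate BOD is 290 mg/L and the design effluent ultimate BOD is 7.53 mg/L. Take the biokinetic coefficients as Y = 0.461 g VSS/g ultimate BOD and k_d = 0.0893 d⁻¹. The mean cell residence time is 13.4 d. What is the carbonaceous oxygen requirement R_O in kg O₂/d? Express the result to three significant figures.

R_O ≈ 10900 kg O₂/d

Y_obs = Y / (1 + k_d θ_c) = 0.461 / (1 + 0.0893 × 13.4) = 0.461 / 2.197 = 0.2099.
ΔS = 290 − 7.53 = 282.5 mg/L, so the substrate removal rate is 55000 × 282.5/1000 = 15536 kg ultimate BOD/d.
Biomass synthesised: P_X = Y_obs × 15536 = 3260 kg VSS/d.
Carbonaceous O₂ demand = substrate oxidised − cell-mass equivalent = 15536 − 1.42 × 3260 = 10906 kg O₂/d.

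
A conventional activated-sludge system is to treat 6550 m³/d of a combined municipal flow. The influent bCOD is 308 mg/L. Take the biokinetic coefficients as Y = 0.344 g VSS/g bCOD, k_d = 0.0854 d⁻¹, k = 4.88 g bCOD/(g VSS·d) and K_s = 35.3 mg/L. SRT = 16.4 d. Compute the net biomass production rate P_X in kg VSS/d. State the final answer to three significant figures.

For a completely mixed reactor with recycle the Lawrence–McCarty relation gives S = K_s·(1 + k_d·θ_c) / [θ_c·(Y·k − k_d) − 1] = 35.3 × (1 + 0.0854 × 16.4) / [16.4 × (0.344 × 4.88 − 0.0854) − 1] = 84.74 / 25.13 = 3.372 mg/L.
Correct the yield for decay: Y_obs = Y/(1 + k_d θ_c) = 0.344 / (1 + 0.0854 × 16.4) = 0.344 / 2.401 = 0.1433.
Q·(S₀ − S) = 6550 × (308 − 3.37) × 10⁻³ = 1995 kg/d removed.
P_X = Y_obs · Q(S₀ − S) = 0.1433 × 1995 = 285.9 kg VSS/d.

P_X ≈ 286 kg VSS/d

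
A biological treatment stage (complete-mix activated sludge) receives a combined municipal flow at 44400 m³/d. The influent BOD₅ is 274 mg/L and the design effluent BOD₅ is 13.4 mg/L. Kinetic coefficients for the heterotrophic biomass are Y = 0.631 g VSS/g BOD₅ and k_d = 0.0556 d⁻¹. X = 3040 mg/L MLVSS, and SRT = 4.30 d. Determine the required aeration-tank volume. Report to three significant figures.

From the SRT design equation V = Y Q (S₀−S) θ_c / [X (1 + k_d θ_c)] = 0.631 × 44400 × (274 − 13.4) × 4.30 / [3040 × (1 + 0.0556 × 4.30)] = 3.14×10^7 / 3767 = 8335 m³.

V ≈ 8330 m³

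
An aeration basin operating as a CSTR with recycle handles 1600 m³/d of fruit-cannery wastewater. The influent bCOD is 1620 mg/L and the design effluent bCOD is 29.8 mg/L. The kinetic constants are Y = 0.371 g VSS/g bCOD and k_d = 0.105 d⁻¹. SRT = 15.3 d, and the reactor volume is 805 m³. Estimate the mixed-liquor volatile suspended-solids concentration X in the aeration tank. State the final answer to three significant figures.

X = Y·Q·ΔS·θ_c / [V·(1 + k_d θ_c)] = 0.371 × 1600 × (1620 − 29.8) × 15.3 / [805 × (1 + 0.105 × 15.3)] = 6883 mg/L.

X ≈ 6880 mg/L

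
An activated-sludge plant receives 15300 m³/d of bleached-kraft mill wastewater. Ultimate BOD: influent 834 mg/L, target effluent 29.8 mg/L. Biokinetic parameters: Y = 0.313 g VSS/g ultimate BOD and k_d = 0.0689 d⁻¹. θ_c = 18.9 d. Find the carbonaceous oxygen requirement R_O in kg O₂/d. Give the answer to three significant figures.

R_O ≈ 9930 kg O₂/d

Y_obs = Y / (1 + k_d θ_c) = 0.313 / (1 + 0.0689 × 18.9) = 0.313 / 2.302 = 0.1360.
Substrate removed = Q·(S₀ − S) = 15300 m³/d × (834 − 29.8) g/m³ = 1.23×10^7 g/d = 12304 kg/d.
P_X = Y_obs·Q·(S₀ − S) = 0.1360 × 12304 = 1673 kg VSS/d.
Carbonaceous O₂ demand = substrate oxidised − cell-mass equivalent = 12304 − 1.42 × 1673 = 9929 kg O₂/d.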